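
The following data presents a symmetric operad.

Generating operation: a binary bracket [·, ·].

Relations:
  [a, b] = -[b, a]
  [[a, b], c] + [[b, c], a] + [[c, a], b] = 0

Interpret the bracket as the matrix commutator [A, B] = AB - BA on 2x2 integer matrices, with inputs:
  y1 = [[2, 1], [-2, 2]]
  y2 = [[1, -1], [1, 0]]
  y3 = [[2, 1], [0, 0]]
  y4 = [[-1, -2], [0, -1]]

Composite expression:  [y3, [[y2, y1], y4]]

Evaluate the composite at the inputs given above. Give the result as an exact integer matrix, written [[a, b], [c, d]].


[[0, -16], [0, 0]]

[y2, y1] = [[1, 1], [2, -1]]
[[y2, y1], y4] = [[4, -4], [0, -4]]
[y3, [[y2, y1], y4]] = [[0, -16], [0, 0]]


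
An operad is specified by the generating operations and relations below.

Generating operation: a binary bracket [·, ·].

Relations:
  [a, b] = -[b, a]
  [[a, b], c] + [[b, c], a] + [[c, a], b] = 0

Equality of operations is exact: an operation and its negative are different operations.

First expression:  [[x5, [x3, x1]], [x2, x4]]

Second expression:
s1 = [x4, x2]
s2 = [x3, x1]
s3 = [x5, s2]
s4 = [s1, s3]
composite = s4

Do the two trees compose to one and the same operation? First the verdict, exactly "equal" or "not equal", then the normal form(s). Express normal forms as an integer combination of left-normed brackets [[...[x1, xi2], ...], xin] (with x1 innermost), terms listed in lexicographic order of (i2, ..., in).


In normal form, the first expression is [[[[x1, x3], x5], x2], x4] - [[[[x1, x3], x5], x4], x2]
In normal form, the second expression is [[[[x1, x3], x5], x2], x4] - [[[[x1, x3], x5], x4], x2]
The forms coincide; equal.

equal; the common form is [[[[x1, x3], x5], x2], x4] - [[[[x1, x3], x5], x4], x2]


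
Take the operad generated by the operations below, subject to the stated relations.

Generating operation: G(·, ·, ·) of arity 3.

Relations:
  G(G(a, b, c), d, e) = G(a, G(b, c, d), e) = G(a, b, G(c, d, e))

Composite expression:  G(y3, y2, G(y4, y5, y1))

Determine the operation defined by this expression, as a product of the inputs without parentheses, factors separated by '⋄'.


All parenthesizations of G agree; list the y-inputs left to right.
G(y4, y5, y1) flattens to y4 ⋄ y5 ⋄ y1
G(y3, y2, G(y4, y5, y1)) flattens to y3 ⋄ y2 ⋄ y4 ⋄ y5 ⋄ y1

y3 ⋄ y2 ⋄ y4 ⋄ y5 ⋄ y1


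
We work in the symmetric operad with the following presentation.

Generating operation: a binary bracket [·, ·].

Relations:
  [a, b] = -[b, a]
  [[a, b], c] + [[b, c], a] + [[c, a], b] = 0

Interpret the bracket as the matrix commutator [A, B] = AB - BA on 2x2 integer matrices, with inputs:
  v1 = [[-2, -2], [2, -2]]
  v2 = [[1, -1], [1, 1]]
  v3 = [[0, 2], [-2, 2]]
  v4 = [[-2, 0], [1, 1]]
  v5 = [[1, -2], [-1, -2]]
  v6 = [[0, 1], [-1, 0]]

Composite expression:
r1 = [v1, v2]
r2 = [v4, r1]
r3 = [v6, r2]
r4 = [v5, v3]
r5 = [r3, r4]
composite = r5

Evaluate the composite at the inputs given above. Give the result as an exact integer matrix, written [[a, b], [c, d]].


[[0, 0], [0, 0]]

[v1, v2] = [[0, 0], [0, 0]]
[v4, [v1, v2]] = [[0, 0], [0, 0]]
[v6, [v4, [v1, v2]]] = [[0, 0], [0, 0]]
[v5, v3] = [[6, 2], [8, -6]]
[[v6, [v4, [v1, v2]]], [v5, v3]] = [[0, 0], [0, 0]]


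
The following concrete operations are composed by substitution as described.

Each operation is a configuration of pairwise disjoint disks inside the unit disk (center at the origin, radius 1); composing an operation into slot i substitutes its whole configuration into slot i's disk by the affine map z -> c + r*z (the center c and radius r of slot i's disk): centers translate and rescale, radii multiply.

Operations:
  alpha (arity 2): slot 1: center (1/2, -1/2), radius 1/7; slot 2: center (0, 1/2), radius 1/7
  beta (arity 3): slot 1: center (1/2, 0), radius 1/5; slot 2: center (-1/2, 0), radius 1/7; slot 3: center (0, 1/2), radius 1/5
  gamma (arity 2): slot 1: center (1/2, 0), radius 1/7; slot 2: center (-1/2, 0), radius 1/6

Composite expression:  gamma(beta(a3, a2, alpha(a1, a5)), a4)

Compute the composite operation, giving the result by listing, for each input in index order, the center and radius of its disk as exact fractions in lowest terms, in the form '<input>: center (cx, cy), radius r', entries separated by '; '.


Each a-disk chains the slot maps above it in gamma; radii multiply.
tracing a3 down its 2-map path: center (4/7, 0), radius 1/35
tracing a2 down its 2-map path: center (3/7, 0), radius 1/49
tracing a1 down its 3-map path: center (18/35, 2/35), radius 1/245
tracing a5 down its 3-map path: center (1/2, 3/35), radius 1/245
tracing a4 down its 1-map path: center (-1/2, 0), radius 1/6

a1: center (18/35, 2/35), radius 1/245; a2: center (3/7, 0), radius 1/49; a3: center (4/7, 0), radius 1/35; a4: center (-1/2, 0), radius 1/6; a5: center (1/2, 3/35), radius 1/245


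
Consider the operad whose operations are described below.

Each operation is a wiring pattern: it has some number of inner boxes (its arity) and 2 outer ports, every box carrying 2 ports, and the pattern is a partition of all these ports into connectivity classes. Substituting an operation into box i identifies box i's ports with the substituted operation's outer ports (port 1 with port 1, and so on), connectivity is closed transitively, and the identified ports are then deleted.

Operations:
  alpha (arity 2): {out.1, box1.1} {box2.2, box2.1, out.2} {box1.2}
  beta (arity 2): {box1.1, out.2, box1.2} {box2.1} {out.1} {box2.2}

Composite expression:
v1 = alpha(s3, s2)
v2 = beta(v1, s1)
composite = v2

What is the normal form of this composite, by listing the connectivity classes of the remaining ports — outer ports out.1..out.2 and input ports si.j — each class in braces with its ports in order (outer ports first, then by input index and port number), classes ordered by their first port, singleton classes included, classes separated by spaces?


{out.1} {out.2, s2.1, s2.2, s3.1} {s1.1} {s1.2} {s3.2}

Two ports join when wires chain via beta-identified ports.
alpha over (s3, s2) gives {out.1, s3.1} {out.2, s2.1, s2.2} {s3.2}, out.j being that stage's outer ports
beta over (s3, s2, s1) gives {out.1} {out.2, s2.1, s2.2, s3.1} {s1.1} {s1.2} {s3.2}, out.j being that stage's outer ports


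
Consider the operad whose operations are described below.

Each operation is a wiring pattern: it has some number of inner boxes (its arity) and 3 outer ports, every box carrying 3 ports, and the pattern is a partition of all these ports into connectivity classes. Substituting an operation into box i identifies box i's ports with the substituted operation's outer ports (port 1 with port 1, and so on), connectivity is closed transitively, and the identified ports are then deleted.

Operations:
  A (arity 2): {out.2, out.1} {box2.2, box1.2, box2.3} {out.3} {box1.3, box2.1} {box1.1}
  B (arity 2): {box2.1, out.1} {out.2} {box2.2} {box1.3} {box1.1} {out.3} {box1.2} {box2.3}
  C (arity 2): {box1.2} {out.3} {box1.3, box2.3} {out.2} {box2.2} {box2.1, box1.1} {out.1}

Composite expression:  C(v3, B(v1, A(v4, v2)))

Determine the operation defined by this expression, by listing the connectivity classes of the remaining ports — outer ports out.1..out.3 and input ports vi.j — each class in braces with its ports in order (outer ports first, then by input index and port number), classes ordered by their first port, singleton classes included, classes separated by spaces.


{out.1} {out.2} {out.3} {v1.1} {v1.2} {v1.3} {v2.1, v4.3} {v2.2, v2.3, v4.2} {v3.1} {v3.2} {v3.3} {v4.1}

Connectivity passes through glued C-boundaries; trace each wire chain.
the subtree at A composes to {out.1, out.2} {out.3} {v2.1, v4.3} {v2.2, v2.3, v4.2} {v4.1} on (v4, v2); out.j = own outer ports
the subtree at B composes to {out.1} {out.2} {out.3} {v1.1} {v1.2} {v1.3} {v2.1, v4.3} {v2.2, v2.3, v4.2} {v4.1} on (v1, v4, v2); out.j = own outer ports
the subtree at C composes to {out.1} {out.2} {out.3} {v1.1} {v1.2} {v1.3} {v2.1, v4.3} {v2.2, v2.3, v4.2} {v3.1} {v3.2} {v3.3} {v4.1} on (v3, v1, v4, v2); out.j = own outer ports


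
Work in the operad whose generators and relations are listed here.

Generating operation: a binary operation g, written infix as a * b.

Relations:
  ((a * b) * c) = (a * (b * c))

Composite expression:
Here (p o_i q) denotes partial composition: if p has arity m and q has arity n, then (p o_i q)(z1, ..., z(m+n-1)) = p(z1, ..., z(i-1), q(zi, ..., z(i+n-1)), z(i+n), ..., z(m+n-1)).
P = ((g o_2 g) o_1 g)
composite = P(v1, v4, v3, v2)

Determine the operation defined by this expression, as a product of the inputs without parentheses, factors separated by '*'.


v1 * v4 * v3 * v2

Key point: g is associative — brackets drop, the v-order remains.
(v1 * v4) linearizes to v1 * v4
(v3 * v2) linearizes to v3 * v2
((v1 * v4) * (v3 * v2)) linearizes to v1 * v4 * v3 * v2


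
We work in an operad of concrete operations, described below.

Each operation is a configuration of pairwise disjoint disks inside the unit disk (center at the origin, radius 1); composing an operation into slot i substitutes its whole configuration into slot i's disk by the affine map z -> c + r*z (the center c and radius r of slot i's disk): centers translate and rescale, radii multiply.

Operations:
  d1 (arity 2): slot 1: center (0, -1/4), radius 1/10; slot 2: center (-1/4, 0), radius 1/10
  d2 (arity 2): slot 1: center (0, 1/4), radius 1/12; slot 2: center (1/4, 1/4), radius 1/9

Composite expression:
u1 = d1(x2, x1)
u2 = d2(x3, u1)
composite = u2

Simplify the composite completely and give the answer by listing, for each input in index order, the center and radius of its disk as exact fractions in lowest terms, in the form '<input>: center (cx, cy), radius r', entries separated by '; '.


Nesting under d2 composes maps z -> c + r*z down each x-path.
input x3: composing its 1 substitution step yields center (0, 1/4), radius 1/12
input x2: composing its 2 substitution steps yields center (1/4, 2/9), radius 1/90
input x1: composing its 2 substitution steps yields center (2/9, 1/4), radius 1/90

x1: center (2/9, 1/4), radius 1/90; x2: center (1/4, 2/9), radius 1/90; x3: center (0, 1/4), radius 1/12


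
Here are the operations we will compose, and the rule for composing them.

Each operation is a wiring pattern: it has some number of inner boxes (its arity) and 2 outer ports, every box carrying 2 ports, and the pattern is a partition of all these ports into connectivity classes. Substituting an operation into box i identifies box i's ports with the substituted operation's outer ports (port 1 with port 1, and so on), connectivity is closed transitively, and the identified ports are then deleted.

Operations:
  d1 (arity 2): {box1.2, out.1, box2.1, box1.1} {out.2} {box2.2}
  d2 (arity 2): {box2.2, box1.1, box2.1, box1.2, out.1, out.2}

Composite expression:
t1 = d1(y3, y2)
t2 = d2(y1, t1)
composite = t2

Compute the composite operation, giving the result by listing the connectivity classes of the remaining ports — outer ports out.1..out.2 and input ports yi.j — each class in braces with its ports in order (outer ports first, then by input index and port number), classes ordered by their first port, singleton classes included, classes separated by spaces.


{out.1, out.2, y1.1, y1.2, y2.1, y3.1, y3.2} {y2.2}


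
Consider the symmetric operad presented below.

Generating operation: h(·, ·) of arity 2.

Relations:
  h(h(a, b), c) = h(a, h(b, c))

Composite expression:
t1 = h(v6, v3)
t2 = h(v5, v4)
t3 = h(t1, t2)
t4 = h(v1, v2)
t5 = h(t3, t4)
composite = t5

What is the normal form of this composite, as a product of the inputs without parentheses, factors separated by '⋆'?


The h-tree's shape is irrelevant; the v-reading-order decides.
h(v6, v3) flattens to v6 ⋆ v3
h(v5, v4) flattens to v5 ⋆ v4
h(h(v6, v3), h(v5, v4)) flattens to v6 ⋆ v3 ⋆ v5 ⋆ v4
h(v1, v2) flattens to v1 ⋆ v2
h(h(h(v6, v3), h(v5, v4)), h(v1, v2)) flattens to v6 ⋆ v3 ⋆ v5 ⋆ v4 ⋆ v1 ⋆ v2

v6 ⋆ v3 ⋆ v5 ⋆ v4 ⋆ v1 ⋆ v2


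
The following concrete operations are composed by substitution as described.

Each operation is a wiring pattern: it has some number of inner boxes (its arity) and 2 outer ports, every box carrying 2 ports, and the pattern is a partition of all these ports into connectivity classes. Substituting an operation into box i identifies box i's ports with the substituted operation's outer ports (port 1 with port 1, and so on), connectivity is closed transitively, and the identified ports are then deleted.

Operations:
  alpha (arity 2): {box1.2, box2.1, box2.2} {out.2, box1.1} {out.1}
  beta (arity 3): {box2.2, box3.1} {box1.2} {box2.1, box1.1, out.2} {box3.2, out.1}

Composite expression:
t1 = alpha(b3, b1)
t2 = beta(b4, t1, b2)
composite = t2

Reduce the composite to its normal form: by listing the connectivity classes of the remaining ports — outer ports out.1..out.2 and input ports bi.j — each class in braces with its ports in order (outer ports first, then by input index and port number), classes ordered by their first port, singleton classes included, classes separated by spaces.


{out.1, b2.2} {out.2, b4.1} {b1.1, b1.2, b3.2} {b2.1, b3.1} {b4.2}

After gluing at beta, chains via deleted ports link the b-ports.
after alpha, the pattern on (b3, b1) reads {out.1} {out.2, b3.1} {b1.1, b1.2, b3.2} (out.j = its outer ports)
after beta, the pattern on (b4, b3, b1, b2) reads {out.1, b2.2} {out.2, b4.1} {b1.1, b1.2, b3.2} {b2.1, b3.1} {b4.2} (out.j = its outer ports)


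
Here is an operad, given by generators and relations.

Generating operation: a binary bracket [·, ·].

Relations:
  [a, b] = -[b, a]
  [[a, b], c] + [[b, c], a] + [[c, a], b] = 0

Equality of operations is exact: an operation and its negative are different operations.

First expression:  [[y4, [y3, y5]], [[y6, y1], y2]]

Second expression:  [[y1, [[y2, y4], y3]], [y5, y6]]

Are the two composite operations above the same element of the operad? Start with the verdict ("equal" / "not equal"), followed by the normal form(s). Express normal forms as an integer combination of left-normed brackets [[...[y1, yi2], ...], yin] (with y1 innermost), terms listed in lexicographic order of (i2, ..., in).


Normal form of the first expression: -[[[[[y1, y6], y2], y3], y5], y4] + [[[[[y1, y6], y2], y4], y3], y5] - [[[[[y1, y6], y2], y4], y5], y3] + [[[[[y1, y6], y2], y5], y3], y4]
Normal form of the second expression: [[[[[y1, y2], y4], y3], y5], y6] - [[[[[y1, y2], y4], y3], y6], y5] - [[[[[y1, y3], y2], y4], y5], y6] + [[[[[y1, y3], y2], y4], y6], y5] + [[[[[y1, y3], y4], y2], y5], y6] - [[[[[y1, y3], y4], y2], y6], y5] - [[[[[y1, y4], y2], y3], y5], y6] + [[[[[y1, y4], y2], y3], y6], y5]
They disagree, so not equal.

not equal — first -[[[[[y1, y6], y2], y3], y5], y4] + [[[[[y1, y6], y2], y4], y3], y5] - [[[[[y1, y6], y2], y4], y5], y3] + [[[[[y1, y6], y2], y5], y3], y4], second [[[[[y1, y2], y4], y3], y5], y6] - [[[[[y1, y2], y4], y3], y6], y5] - [[[[[y1, y3], y2], y4], y5], y6] + [[[[[y1, y3], y2], y4], y6], y5] + [[[[[y1, y3], y4], y2], y5], y6] - [[[[[y1, y3], y4], y2], y6], y5] - [[[[[y1, y4], y2], y3], y5], y6] + [[[[[y1, y4], y2], y3], y6], y5]


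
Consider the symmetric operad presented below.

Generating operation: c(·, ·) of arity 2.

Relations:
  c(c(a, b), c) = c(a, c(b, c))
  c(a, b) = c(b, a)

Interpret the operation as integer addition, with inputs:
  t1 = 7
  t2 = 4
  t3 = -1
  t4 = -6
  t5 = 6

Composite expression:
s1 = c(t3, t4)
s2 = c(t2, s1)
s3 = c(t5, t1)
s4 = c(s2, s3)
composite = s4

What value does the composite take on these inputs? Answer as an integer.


10


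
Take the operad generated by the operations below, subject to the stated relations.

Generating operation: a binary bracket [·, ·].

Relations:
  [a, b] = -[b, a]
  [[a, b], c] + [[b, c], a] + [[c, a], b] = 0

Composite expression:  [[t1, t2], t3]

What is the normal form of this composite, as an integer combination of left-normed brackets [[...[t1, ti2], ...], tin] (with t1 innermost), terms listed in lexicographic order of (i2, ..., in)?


[[t1, t2], t3]

Skip Jacobi rewriting: expand, keep t1-initial words, read off terms.
Composite bracket: [[t1, t2], t3]
Full expansion: 4 signed words from ab - ba (2^2 = 4).
Only words starting with t1 matter:
  word t1t2t3 has sign +1, contributing +[[t1, t2], t3]


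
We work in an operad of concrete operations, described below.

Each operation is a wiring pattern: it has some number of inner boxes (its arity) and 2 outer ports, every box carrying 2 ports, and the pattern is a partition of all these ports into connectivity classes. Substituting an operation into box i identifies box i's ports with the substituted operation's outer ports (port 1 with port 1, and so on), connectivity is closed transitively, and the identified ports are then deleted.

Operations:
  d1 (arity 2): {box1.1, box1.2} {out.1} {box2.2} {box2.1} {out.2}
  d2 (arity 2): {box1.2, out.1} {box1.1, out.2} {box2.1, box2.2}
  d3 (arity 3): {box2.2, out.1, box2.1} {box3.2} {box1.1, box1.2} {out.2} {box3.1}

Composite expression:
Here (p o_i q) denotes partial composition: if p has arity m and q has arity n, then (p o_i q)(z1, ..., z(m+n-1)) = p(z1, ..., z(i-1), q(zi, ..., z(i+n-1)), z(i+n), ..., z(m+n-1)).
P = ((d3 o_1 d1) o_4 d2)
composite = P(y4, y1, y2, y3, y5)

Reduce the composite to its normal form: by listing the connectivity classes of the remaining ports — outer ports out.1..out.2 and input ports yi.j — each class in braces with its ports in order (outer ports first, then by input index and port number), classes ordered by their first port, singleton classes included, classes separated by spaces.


{out.1, y2.1, y2.2} {out.2} {y1.1} {y1.2} {y3.1} {y3.2} {y4.1, y4.2} {y5.1, y5.2}


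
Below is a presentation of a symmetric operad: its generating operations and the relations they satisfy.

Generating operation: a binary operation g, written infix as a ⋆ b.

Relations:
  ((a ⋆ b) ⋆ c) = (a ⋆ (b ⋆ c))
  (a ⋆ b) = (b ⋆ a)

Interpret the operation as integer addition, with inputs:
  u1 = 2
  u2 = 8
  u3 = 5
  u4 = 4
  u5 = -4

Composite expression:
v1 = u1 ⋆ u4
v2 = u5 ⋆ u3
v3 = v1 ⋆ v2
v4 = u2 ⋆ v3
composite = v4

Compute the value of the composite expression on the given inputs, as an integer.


15

(u1 ⋆ u4) = 6
(u5 ⋆ u3) = 1
((u1 ⋆ u4) ⋆ (u5 ⋆ u3)) = 7
(u2 ⋆ ((u1 ⋆ u4) ⋆ (u5 ⋆ u3))) = 15


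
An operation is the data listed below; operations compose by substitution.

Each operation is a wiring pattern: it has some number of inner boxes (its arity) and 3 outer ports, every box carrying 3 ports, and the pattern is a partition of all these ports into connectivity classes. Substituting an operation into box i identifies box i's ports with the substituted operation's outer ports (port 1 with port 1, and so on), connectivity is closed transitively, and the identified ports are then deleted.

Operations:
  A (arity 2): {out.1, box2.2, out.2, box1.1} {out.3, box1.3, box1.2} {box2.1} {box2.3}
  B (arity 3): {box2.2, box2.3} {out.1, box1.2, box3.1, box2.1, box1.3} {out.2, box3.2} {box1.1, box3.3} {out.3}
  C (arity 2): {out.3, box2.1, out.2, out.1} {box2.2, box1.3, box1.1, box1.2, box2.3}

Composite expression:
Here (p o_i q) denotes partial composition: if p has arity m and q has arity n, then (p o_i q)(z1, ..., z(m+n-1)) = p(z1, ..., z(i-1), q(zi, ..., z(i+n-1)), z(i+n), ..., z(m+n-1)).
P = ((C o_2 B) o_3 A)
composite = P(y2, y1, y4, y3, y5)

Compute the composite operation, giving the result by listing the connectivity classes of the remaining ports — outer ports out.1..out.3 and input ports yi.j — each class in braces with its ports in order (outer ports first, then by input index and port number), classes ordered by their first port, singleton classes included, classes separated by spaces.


{out.1, out.2, out.3, y1.2, y1.3, y3.2, y4.1, y4.2, y4.3, y5.1} {y1.1, y5.3} {y2.1, y2.2, y2.3, y5.2} {y3.1} {y3.3}

Substituting into C glues patterns; closure does the rest.
stage A: inputs (y4, y3), connectivity {out.1, out.2, y3.2, y4.1} {out.3, y4.2, y4.3} {y3.1} {y3.3}, out.j its boundary
stage B: inputs (y1, y4, y3, y5), connectivity {out.1, y1.2, y1.3, y3.2, y4.1, y4.2, y4.3, y5.1} {out.2, y5.2} {out.3} {y1.1, y5.3} {y3.1} {y3.3}, out.j its boundary
stage C: inputs (y2, y1, y4, y3, y5), connectivity {out.1, out.2, out.3, y1.2, y1.3, y3.2, y4.1, y4.2, y4.3, y5.1} {y1.1, y5.3} {y2.1, y2.2, y2.3, y5.2} {y3.1} {y3.3}, out.j its boundary


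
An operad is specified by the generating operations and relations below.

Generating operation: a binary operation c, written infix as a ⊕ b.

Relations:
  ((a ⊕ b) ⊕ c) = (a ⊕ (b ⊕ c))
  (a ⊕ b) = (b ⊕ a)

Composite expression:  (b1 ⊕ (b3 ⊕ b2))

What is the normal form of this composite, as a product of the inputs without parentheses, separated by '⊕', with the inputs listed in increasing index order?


b1 ⊕ b2 ⊕ b3

Both nesting and order wash out for c; what remains is which b's occur.
(b3 ⊕ b2) collapses to b3 ⊕ b2
(b1 ⊕ (b3 ⊕ b2)) collapses to b1 ⊕ b3 ⊕ b2
commutativity sorts the factors: b1 ⊕ b2 ⊕ b3


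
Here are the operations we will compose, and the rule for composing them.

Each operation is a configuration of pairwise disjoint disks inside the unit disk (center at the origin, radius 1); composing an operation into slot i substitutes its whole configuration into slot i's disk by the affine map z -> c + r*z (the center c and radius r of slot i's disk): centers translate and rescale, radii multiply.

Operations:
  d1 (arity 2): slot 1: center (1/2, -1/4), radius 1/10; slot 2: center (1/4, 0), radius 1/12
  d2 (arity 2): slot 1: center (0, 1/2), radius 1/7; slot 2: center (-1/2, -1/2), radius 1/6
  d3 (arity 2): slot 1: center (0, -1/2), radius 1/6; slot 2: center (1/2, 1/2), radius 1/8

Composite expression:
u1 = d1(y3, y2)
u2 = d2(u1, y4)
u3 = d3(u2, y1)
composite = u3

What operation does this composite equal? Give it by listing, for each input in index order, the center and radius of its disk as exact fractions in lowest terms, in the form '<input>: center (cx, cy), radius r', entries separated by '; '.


y1: center (1/2, 1/2), radius 1/8; y2: center (1/168, -5/12), radius 1/504; y3: center (1/84, -71/168), radius 1/420; y4: center (-1/12, -7/12), radius 1/36

Only the slot chain above each y matters under d3; compose those maps.
y3: after 3 affine steps, its disk has center (1/84, -71/168), radius 1/420
y2: after 3 affine steps, its disk has center (1/168, -5/12), radius 1/504
y4: after 2 affine steps, its disk has center (-1/12, -7/12), radius 1/36
y1: after 1 affine step, its disk has center (1/2, 1/2), radius 1/8


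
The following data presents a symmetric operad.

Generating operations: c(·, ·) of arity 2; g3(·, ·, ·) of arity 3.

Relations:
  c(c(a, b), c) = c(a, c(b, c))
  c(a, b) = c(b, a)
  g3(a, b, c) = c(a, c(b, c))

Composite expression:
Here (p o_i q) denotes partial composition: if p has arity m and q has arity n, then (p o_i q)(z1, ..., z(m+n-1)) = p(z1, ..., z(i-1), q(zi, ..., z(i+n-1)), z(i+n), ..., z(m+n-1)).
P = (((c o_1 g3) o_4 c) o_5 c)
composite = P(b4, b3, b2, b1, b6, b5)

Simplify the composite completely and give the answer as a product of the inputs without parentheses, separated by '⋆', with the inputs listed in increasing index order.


b1 ⋆ b2 ⋆ b3 ⋆ b4 ⋆ b5 ⋆ b6


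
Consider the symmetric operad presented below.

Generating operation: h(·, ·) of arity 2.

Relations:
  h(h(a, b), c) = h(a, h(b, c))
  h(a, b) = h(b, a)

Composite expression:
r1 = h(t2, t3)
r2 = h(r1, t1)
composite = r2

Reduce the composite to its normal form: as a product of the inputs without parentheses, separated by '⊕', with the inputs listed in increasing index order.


t1 ⊕ t2 ⊕ t3

Key point: h commutes, so take the t-inputs in any fixed order.
h(t2, t3) linearizes to t2 ⊕ t3
h(h(t2, t3), t1) linearizes to t2 ⊕ t3 ⊕ t1
putting the inputs in ascending order: t1 ⊕ t2 ⊕ t3


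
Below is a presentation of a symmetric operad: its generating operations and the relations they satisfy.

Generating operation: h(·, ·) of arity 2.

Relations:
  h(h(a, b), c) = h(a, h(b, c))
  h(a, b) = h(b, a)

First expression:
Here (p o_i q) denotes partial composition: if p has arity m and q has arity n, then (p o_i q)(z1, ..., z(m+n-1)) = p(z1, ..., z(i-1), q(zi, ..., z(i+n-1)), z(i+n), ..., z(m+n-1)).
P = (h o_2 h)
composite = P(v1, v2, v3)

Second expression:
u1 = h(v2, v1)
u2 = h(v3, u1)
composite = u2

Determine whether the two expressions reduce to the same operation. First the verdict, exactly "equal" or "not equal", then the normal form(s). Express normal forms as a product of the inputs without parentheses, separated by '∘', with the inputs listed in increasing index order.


equal; both compose to v1 ∘ v2 ∘ v3

Reducing the first expression gives v1 ∘ v2 ∘ v3
Reducing the second expression gives v1 ∘ v2 ∘ v3
The normal forms match — equal.


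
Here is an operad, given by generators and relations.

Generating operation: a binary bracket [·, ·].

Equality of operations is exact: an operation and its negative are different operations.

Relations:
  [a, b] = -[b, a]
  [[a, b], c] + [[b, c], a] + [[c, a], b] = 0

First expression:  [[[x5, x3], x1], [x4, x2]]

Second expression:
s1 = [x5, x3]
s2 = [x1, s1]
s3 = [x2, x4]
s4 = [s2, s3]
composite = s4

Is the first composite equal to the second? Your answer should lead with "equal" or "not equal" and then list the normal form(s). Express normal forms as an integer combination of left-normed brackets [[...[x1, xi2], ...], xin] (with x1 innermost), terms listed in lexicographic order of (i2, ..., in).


In normal form, the first expression is -[[[[x1, x3], x5], x2], x4] + [[[[x1, x3], x5], x4], x2] + [[[[x1, x5], x3], x2], x4] - [[[[x1, x5], x3], x4], x2]
In normal form, the second expression is -[[[[x1, x3], x5], x2], x4] + [[[[x1, x3], x5], x4], x2] + [[[[x1, x5], x3], x2], x4] - [[[[x1, x5], x3], x4], x2]
The normal forms match — equal.

equal — both sides give -[[[[x1, x3], x5], x2], x4] + [[[[x1, x3], x5], x4], x2] + [[[[x1, x5], x3], x2], x4] - [[[[x1, x5], x3], x4], x2]


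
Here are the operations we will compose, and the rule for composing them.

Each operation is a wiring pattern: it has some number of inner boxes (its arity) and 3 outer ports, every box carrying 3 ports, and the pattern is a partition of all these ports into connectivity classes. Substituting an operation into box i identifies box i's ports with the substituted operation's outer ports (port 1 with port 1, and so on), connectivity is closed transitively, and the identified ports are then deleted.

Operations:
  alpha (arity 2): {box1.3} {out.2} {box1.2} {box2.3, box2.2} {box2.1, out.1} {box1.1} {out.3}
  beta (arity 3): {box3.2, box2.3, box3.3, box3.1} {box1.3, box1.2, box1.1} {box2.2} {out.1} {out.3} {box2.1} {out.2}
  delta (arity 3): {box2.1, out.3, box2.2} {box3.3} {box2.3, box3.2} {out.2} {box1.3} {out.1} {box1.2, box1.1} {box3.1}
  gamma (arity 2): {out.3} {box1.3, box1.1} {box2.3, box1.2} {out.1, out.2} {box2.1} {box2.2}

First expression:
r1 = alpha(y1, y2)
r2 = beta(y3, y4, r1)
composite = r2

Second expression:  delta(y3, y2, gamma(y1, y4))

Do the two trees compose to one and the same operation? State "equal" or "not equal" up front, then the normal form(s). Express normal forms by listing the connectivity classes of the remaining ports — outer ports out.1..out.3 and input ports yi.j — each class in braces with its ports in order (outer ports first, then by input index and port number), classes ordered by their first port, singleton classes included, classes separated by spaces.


not equal: they reduce to {out.1} {out.2} {out.3} {y1.1} {y1.2} {y1.3} {y2.1, y4.3} {y2.2, y2.3} {y3.1, y3.2, y3.3} {y4.1} {y4.2} and {out.1} {out.2} {out.3, y2.1, y2.2} {y1.1, y1.3} {y1.2, y4.3} {y2.3} {y3.1, y3.2} {y3.3} {y4.1} {y4.2}


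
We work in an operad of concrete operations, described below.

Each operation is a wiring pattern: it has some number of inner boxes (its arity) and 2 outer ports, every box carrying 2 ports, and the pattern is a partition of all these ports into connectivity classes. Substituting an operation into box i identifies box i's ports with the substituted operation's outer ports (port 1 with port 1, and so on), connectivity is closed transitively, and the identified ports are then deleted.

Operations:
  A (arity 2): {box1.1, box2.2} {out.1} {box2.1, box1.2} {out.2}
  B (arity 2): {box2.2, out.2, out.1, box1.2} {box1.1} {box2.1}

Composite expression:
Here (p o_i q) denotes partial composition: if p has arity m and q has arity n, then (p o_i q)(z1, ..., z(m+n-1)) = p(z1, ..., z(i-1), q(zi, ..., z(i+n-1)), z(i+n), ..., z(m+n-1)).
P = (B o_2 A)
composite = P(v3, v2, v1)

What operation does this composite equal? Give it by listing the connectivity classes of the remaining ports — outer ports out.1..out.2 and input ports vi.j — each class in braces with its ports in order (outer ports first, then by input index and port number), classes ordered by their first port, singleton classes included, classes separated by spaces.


{out.1, out.2, v3.2} {v1.1, v2.2} {v1.2, v2.1} {v3.1}

Connectivity passes through glued B-boundaries; trace each wire chain.
composing A on (v2, v1), with out.j its own outer ports: {out.1} {out.2} {v1.1, v2.2} {v1.2, v2.1}
composing B on (v3, v2, v1), with out.j its own outer ports: {out.1, out.2, v3.2} {v1.1, v2.2} {v1.2, v2.1} {v3.1}


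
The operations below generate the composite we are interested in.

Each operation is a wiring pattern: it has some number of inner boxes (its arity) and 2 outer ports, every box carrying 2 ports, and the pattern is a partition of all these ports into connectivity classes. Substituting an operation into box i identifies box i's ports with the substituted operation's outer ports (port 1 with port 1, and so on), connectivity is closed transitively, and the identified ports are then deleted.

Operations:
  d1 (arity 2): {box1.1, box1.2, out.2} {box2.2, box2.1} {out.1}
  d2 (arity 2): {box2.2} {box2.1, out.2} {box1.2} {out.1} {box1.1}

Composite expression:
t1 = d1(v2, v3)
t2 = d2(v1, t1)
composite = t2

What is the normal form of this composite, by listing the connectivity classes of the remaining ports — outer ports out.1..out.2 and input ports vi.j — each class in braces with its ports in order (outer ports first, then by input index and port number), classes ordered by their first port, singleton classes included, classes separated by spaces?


{out.1} {out.2} {v1.1} {v1.2} {v2.1, v2.2} {v3.1, v3.2}

Connectivity passes through glued d2-boundaries; trace each wire chain.
composing d1 on (v2, v3), with out.j its own outer ports: {out.1} {out.2, v2.1, v2.2} {v3.1, v3.2}
composing d2 on (v1, v2, v3), with out.j its own outer ports: {out.1} {out.2} {v1.1} {v1.2} {v2.1, v2.2} {v3.1, v3.2}


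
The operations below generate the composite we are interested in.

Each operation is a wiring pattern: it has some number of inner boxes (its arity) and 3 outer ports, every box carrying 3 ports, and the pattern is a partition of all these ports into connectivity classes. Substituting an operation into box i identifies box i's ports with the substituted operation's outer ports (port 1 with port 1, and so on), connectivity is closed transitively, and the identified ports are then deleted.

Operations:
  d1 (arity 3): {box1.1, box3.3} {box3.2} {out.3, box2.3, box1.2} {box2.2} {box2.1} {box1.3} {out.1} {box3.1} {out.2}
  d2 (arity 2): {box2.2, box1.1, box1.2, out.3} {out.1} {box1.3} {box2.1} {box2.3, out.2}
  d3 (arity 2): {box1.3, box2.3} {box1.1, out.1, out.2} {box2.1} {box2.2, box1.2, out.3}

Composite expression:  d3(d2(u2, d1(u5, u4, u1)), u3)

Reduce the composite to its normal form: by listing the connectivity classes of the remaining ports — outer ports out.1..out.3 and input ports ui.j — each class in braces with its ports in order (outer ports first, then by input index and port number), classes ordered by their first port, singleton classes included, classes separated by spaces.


{out.1, out.2} {out.3, u3.2, u4.3, u5.2} {u1.1} {u1.2} {u1.3, u5.1} {u2.1, u2.2, u3.3} {u2.3} {u3.1} {u4.1} {u4.2} {u5.3}

Two ports join when wires chain via d3-identified ports.
d1 over (u5, u4, u1) gives {out.1} {out.2} {out.3, u4.3, u5.2} {u1.1} {u1.2} {u1.3, u5.1} {u4.1} {u4.2} {u5.3}, out.j being that stage's outer ports
d2 over (u2, u5, u4, u1) gives {out.1} {out.2, u4.3, u5.2} {out.3, u2.1, u2.2} {u1.1} {u1.2} {u1.3, u5.1} {u2.3} {u4.1} {u4.2} {u5.3}, out.j being that stage's outer ports
d3 over (u2, u5, u4, u1, u3) gives {out.1, out.2} {out.3, u3.2, u4.3, u5.2} {u1.1} {u1.2} {u1.3, u5.1} {u2.1, u2.2, u3.3} {u2.3} {u3.1} {u4.1} {u4.2} {u5.3}, out.j being that stage's outer ports


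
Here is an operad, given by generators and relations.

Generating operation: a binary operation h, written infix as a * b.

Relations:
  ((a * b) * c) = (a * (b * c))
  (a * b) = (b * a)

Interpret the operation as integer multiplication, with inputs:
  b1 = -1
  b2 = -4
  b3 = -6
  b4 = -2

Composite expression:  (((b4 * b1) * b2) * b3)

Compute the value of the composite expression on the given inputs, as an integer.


48

(b4 * b1) = 2
((b4 * b1) * b2) = -8
(((b4 * b1) * b2) * b3) = 48


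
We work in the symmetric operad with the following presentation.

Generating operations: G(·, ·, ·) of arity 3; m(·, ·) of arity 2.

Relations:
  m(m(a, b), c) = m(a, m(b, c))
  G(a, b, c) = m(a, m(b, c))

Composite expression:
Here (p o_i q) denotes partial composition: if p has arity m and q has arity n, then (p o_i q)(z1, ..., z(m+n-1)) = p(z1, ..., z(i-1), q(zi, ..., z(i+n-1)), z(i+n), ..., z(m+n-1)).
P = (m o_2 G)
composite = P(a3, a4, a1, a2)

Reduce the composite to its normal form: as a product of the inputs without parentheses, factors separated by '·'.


a3 · a4 · a1 · a2

Associativity of m dissolves the nesting; only the a-input order survives.
G(a4, a1, a2) flattens to a4 · a1 · a2
m(a3, G(a4, a1, a2)) flattens to a3 · a4 · a1 · a2


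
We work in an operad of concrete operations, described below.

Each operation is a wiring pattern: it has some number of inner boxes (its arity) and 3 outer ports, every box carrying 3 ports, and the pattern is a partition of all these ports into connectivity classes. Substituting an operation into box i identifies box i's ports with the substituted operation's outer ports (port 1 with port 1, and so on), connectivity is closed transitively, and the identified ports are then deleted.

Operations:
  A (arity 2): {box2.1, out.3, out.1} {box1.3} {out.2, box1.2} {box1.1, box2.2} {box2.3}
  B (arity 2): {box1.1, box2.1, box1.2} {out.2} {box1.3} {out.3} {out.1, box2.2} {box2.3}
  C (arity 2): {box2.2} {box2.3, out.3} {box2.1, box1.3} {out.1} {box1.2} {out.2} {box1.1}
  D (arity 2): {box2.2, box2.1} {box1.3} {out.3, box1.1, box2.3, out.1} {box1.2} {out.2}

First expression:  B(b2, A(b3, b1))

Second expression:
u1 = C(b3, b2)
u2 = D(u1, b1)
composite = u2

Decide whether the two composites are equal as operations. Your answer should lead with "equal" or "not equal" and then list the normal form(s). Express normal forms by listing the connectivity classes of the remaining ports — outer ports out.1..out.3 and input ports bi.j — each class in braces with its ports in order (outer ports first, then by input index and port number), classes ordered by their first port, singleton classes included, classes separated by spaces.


not equal; the first gives {out.1, b3.2} {out.2} {out.3} {b1.1, b2.1, b2.2} {b1.2, b3.1} {b1.3} {b2.3} {b3.3} and the second {out.1, out.3, b1.3} {out.2} {b1.1, b1.2} {b2.1, b3.3} {b2.2} {b2.3} {b3.1} {b3.2}


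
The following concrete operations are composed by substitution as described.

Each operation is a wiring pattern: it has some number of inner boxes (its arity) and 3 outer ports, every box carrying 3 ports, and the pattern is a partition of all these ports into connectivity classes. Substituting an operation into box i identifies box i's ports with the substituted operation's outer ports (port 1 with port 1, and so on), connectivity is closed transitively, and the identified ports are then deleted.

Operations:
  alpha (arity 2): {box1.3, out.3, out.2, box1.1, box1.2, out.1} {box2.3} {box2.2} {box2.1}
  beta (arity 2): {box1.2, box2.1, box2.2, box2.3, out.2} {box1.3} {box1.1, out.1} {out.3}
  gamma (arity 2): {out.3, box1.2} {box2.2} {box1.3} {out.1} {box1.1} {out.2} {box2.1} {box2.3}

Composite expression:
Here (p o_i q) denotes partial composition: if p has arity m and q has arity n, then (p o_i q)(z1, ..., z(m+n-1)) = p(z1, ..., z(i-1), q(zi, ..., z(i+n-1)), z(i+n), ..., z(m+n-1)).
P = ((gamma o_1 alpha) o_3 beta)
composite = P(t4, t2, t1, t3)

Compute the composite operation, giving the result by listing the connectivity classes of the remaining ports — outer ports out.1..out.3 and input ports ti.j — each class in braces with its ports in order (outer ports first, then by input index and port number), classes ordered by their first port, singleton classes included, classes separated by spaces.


Two ports join when wires chain via gamma-identified ports.
through alpha, on inputs (t4, t2): {out.1, out.2, out.3, t4.1, t4.2, t4.3} {t2.1} {t2.2} {t2.3} (out.j = stage outer ports)
through beta, on inputs (t1, t3): {out.1, t1.1} {out.2, t1.2, t3.1, t3.2, t3.3} {out.3} {t1.3} (out.j = stage outer ports)
through gamma, on inputs (t4, t2, t1, t3): {out.1} {out.2} {out.3, t4.1, t4.2, t4.3} {t1.1} {t1.2, t3.1, t3.2, t3.3} {t1.3} {t2.1} {t2.2} {t2.3} (out.j = stage outer ports)

{out.1} {out.2} {out.3, t4.1, t4.2, t4.3} {t1.1} {t1.2, t3.1, t3.2, t3.3} {t1.3} {t2.1} {t2.2} {t2.3}


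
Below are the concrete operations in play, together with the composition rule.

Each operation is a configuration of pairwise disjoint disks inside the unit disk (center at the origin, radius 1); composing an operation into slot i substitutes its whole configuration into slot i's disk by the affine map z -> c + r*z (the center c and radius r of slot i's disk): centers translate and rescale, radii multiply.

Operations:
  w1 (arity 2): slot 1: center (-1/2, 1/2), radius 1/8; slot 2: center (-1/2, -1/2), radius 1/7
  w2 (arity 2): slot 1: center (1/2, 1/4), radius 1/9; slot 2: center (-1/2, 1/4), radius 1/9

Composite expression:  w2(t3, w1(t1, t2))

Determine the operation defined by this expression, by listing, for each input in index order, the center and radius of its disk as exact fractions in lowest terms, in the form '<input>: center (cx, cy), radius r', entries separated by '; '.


t1: center (-5/9, 11/36), radius 1/72; t2: center (-5/9, 7/36), radius 1/63; t3: center (1/2, 1/4), radius 1/9

Follow each t-input down from w2: c' goes to c + r*c', radius to r*r'.
tracing t3 down its 1-map path: center (1/2, 1/4), radius 1/9
tracing t1 down its 2-map path: center (-5/9, 11/36), radius 1/72
tracing t2 down its 2-map path: center (-5/9, 7/36), radius 1/63


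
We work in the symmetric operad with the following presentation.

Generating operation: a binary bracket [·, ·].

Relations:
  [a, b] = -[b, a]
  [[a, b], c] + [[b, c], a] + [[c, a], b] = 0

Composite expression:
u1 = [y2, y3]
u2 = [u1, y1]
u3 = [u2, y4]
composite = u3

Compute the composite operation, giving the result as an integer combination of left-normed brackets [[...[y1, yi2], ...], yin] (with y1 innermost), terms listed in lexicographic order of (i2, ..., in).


-[[[y1, y2], y3], y4] + [[[y1, y3], y2], y4]

In the tensor algebra, words opening y1 carry the y1-anchored form.
Composite bracket: [[[y2, y3], y1], y4]
Full expansion: 8 signed words from ab - ba (2^3 = 8).
Coefficients come from the y1-initial words:
  the word y1y2y3y4 carries sign -1 and contributes -[[[y1, y2], y3], y4]
  the word y1y3y2y4 carries sign +1 and contributes +[[[y1, y3], y2], y4]


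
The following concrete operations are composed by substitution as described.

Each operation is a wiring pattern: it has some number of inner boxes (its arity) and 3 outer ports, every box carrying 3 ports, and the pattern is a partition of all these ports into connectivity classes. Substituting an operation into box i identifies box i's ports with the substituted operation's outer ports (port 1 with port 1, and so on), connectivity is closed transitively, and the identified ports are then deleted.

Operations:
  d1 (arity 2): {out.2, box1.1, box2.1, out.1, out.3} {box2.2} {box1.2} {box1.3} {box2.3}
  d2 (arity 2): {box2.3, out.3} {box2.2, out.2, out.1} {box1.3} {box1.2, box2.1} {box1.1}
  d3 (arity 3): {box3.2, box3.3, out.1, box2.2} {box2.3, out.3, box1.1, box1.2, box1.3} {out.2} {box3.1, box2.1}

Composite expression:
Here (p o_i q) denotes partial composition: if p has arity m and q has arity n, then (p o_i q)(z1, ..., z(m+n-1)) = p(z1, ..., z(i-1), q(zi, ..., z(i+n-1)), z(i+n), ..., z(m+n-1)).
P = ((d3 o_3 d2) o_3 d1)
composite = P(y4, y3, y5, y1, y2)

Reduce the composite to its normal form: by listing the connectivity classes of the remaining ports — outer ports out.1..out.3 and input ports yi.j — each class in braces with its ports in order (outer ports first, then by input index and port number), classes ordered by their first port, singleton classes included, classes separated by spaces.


{out.1, y2.2, y2.3, y3.1, y3.2} {out.2} {out.3, y3.3, y4.1, y4.2, y4.3} {y1.1, y2.1, y5.1} {y1.2} {y1.3} {y5.2} {y5.3}

Substituting into d3 glues patterns; closure does the rest.
the subtree at d1 composes to {out.1, out.2, out.3, y1.1, y5.1} {y1.2} {y1.3} {y5.2} {y5.3} on (y5, y1); out.j = own outer ports
the subtree at d2 composes to {out.1, out.2, y2.2} {out.3, y2.3} {y1.1, y2.1, y5.1} {y1.2} {y1.3} {y5.2} {y5.3} on (y5, y1, y2); out.j = own outer ports
the subtree at d3 composes to {out.1, y2.2, y2.3, y3.1, y3.2} {out.2} {out.3, y3.3, y4.1, y4.2, y4.3} {y1.1, y2.1, y5.1} {y1.2} {y1.3} {y5.2} {y5.3} on (y4, y3, y5, y1, y2); out.j = own outer ports
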